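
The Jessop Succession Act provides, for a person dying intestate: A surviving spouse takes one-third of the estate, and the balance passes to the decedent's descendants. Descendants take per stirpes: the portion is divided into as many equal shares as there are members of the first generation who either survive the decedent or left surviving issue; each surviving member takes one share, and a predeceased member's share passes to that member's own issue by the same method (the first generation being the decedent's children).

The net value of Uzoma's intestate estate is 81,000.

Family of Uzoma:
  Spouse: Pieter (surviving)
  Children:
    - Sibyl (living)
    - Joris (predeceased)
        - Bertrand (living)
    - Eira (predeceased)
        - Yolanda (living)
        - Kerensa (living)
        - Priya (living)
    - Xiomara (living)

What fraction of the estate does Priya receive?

Pieter takes one-third of 81,000 = 27,000. The remaining 54,000 passes to the descendants.
The descendants' portion (54,000) is divided into 4 shares of 13,500: Sibyl and Xiomara each take 13,500; Joris's 13,500 share passes to Joris's issue; Eira's 13,500 share passes to Eira's issue.
Joris's share (13,500) passes entirely to Bertrand.
Eira's share (13,500) is divided into 3 shares of 4,500: Yolanda, Kerensa, and Priya each take 4,500.

Priya receives 1/18 of the estate.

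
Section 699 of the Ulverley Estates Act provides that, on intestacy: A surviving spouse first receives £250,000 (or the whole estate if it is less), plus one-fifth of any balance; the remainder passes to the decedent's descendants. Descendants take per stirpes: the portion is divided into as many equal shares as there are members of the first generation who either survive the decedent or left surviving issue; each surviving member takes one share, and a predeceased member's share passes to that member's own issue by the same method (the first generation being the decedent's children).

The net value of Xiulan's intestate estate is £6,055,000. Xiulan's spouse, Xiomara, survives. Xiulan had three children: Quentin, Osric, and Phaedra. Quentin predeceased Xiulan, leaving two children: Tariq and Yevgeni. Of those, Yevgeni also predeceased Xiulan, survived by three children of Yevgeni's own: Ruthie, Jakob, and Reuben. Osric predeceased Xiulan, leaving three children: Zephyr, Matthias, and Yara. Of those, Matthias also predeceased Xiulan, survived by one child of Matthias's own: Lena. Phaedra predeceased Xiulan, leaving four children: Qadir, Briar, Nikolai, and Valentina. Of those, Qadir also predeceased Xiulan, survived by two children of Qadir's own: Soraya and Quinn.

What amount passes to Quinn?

Quinn receives £193,500.

Xiomara first takes £250,000, leaving a balance of £5,805,000. Xiomara then takes one-fifth of the balance (£1,161,000), for a total of £1,411,000. The remaining £4,644,000 passes to the descendants.
The descendants' portion (£4,644,000) is divided into 3 shares of £1,548,000: Quentin's £1,548,000 share passes to Quentin's issue; Osric's £1,548,000 share passes to Osric's issue; Phaedra's £1,548,000 share passes to Phaedra's issue.
Quentin's share (£1,548,000) is divided into 2 shares of £774,000: Tariq takes £774,000; Yevgeni's £774,000 share passes to Yevgeni's issue.
Yevgeni's share (£774,000) is divided into 3 shares of £258,000: Ruthie, Jakob, and Reuben each take £258,000.
Osric's share (£1,548,000) is divided into 3 shares of £516,000: Zephyr and Yara each take £516,000; Matthias's £516,000 share passes to Matthias's issue.
Matthias's share (£516,000) passes entirely to Lena.
Phaedra's share (£1,548,000) is divided into 4 shares of £387,000: Briar, Nikolai, and Valentina each take £387,000; Qadir's £387,000 share passes to Qadir's issue.
Qadir's share (£387,000) is divided into 2 shares of £193,500: Soraya and Quinn each take £193,500.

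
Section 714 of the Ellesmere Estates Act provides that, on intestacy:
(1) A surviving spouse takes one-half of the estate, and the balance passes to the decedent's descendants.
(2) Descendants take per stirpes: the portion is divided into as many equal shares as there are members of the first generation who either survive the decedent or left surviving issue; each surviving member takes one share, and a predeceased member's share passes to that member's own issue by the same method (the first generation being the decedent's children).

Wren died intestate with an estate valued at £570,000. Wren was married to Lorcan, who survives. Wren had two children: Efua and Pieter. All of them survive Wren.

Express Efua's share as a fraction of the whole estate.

Lorcan takes one-half of £570,000 = £285,000. The remaining £285,000 passes to the descendants.
The descendants' portion (£285,000) is divided into 2 shares of £142,500: Efua and Pieter each take £142,500.

Efua receives 1/4 of the estate.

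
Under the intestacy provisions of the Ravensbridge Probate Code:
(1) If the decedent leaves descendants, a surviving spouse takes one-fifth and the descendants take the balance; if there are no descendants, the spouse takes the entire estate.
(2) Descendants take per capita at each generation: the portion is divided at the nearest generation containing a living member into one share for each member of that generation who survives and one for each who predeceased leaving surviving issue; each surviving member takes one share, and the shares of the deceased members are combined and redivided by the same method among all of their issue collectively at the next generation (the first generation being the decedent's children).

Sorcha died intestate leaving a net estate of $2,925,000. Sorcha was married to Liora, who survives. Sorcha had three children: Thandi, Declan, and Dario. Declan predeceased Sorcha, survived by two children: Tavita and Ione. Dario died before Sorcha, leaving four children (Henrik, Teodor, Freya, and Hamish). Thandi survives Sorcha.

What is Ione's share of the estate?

Liora takes one-fifth of $2,925,000 = $585,000. The remaining $2,340,000 passes to the descendants.
The descendants' portion ($2,340,000) is divided at the children's generation into 3 shares of $780,000. Thandi takes $780,000. The 2 shares of the deceased (Declan and Dario) are combined into a pool of $1,560,000.
That pool ($1,560,000) is divided at the grandchildren's generation equally among Tavita, Ione, Henrik, Teodor, Freya, and Hamish: $260,000 each.

Ione receives $260,000.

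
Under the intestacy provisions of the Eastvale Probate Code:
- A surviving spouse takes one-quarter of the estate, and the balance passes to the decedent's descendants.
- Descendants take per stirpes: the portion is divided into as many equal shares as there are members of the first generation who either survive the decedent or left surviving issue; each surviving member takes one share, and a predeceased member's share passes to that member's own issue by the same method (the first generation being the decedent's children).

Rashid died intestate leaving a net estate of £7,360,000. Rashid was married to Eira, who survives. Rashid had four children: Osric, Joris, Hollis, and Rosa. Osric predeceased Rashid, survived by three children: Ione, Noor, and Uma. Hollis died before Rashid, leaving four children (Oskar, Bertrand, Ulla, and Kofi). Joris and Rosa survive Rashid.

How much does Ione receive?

Ione receives £460,000.

Eira takes one-quarter of £7,360,000 = £1,840,000. The remaining £5,520,000 passes to the descendants.
The descendants' portion (£5,520,000) is divided into 4 shares of £1,380,000: Joris and Rosa each take £1,380,000; Osric's £1,380,000 share passes to Osric's issue; Hollis's £1,380,000 share passes to Hollis's issue.
Osric's share (£1,380,000) is divided into 3 shares of £460,000: Ione, Noor, and Uma each take £460,000.
Hollis's share (£1,380,000) is divided into 4 shares of £345,000: Oskar, Bertrand, Ulla, and Kofi each take £345,000.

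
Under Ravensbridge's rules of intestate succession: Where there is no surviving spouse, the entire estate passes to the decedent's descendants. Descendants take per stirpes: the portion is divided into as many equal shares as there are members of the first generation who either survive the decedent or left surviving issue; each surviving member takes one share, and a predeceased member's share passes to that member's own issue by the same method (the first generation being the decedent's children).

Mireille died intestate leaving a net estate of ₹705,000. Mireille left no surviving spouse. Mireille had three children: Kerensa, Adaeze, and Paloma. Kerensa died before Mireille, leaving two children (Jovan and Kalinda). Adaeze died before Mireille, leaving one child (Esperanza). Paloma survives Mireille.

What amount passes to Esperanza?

The entire ₹705,000 passes to the descendants.
That amount (₹705,000) is divided into 3 shares of ₹235,000: Paloma takes ₹235,000; Kerensa's ₹235,000 share passes to Kerensa's issue; Adaeze's ₹235,000 share passes to Adaeze's issue.
Kerensa's share (₹235,000) is divided into 2 shares of ₹117,500: Jovan and Kalinda each take ₹117,500.
Adaeze's share (₹235,000) passes entirely to Esperanza.

Esperanza receives ₹235,000.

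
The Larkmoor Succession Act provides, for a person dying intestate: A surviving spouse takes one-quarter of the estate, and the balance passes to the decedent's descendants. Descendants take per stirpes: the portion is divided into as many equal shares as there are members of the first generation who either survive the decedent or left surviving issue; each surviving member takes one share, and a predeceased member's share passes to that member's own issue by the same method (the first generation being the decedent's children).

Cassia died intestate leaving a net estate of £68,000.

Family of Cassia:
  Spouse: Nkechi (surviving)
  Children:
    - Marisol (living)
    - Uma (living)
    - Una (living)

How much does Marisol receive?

Marisol receives £17,000.

Nkechi takes one-quarter of £68,000 = £17,000. The remaining £51,000 passes to the descendants.
The descendants' portion (£51,000) is divided into 3 shares of £17,000: Marisol, Uma, and Una each take £17,000.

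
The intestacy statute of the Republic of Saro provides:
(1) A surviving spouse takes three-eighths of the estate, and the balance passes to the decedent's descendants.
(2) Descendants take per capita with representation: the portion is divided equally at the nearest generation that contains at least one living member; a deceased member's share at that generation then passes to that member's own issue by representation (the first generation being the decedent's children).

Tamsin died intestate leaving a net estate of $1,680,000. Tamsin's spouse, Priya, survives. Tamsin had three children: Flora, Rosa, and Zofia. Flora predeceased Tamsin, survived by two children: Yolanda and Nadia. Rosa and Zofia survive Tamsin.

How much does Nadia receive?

Priya takes three-eighths of $1,680,000 = $630,000. The remaining $1,050,000 passes to the descendants.
The descendants' portion ($1,050,000) is divided into 3 shares of $350,000: Rosa and Zofia each take $350,000; Flora's $350,000 share passes to Flora's issue.
Flora's share ($350,000) is divided into 2 shares of $175,000: Yolanda and Nadia each take $175,000.

Nadia receives $175,000.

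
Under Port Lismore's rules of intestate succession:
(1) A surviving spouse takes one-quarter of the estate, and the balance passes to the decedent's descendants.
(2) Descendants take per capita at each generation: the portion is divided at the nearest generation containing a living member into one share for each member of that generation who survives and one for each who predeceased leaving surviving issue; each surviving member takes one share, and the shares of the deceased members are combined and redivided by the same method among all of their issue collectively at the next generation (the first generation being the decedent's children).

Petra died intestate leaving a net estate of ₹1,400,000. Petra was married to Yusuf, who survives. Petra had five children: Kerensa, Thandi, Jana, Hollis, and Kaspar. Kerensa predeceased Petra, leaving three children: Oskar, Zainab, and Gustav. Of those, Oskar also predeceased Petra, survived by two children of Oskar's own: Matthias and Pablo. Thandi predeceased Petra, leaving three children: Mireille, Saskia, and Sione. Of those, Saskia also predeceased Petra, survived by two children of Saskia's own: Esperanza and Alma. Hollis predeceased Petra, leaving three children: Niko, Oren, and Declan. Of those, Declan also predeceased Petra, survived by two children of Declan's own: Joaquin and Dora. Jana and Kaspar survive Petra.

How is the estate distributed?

Yusuf takes one-quarter of ₹1,400,000 = ₹350,000. The remaining ₹1,050,000 passes to the descendants.
The descendants' portion (₹1,050,000) is divided at the children's generation into 5 shares of ₹210,000. Jana and Kaspar each take ₹210,000. The 3 shares of the deceased (Kerensa, Thandi, and Hollis) are combined into a pool of ₹630,000.
That pool (₹630,000) is divided at the grandchildren's generation into 9 shares of ₹70,000. Zainab, Gustav, Mireille, Sione, Niko, and Oren each take ₹70,000. The 3 shares of the deceased (Oskar, Saskia, and Declan) are combined into a pool of ₹210,000.
That pool (₹210,000) is divided at the great-grandchildren's generation equally among Matthias, Pablo, Esperanza, Alma, Joaquin, and Dora: ₹35,000 each.

Yusuf: ₹350,000; Matthias: ₹35,000; Pablo: ₹35,000; Zainab: ₹70,000; Gustav: ₹70,000; Mireille: ₹70,000; Esperanza: ₹35,000; Alma: ₹35,000; Sione: ₹70,000; Jana: ₹210,000; Niko: ₹70,000; Oren: ₹70,000; Joaquin: ₹35,000; Dora: ₹35,000; Kaspar: ₹210,000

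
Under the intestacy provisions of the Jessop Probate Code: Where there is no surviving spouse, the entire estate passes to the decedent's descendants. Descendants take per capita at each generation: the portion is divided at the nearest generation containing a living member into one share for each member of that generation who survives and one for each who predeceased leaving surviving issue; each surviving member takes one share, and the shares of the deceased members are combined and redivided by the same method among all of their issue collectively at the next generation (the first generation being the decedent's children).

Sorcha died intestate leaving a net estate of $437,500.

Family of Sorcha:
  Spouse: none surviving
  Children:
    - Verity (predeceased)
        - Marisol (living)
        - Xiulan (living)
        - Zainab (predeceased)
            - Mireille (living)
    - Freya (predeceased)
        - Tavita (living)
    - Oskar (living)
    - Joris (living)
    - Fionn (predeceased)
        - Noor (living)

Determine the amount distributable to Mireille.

Mireille receives $52,500.

The entire $437,500 passes to the descendants.
That amount ($437,500) is divided at the children's generation into 5 shares of $87,500. Oskar and Joris each take $87,500. The 3 shares of the deceased (Verity, Freya, and Fionn) are combined into a pool of $262,500.
That pool ($262,500) is divided at the grandchildren's generation into 5 shares of $52,500. Marisol, Xiulan, Tavita, and Noor each take $52,500. The remaining share for the deceased Zainab ($52,500) is carried to the next generation.
That pool ($52,500) passes entirely to Mireille, the sole taker at the great-grandchildren's generation.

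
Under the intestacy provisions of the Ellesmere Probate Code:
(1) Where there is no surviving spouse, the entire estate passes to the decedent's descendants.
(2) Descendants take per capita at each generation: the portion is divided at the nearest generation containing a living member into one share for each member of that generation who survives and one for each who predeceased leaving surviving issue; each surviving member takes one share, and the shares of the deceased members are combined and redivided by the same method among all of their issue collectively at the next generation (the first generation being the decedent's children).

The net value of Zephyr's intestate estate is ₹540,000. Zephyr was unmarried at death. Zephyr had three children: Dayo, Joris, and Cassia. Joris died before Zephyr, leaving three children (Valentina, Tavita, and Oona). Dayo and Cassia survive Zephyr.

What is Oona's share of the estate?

The entire ₹540,000 passes to the descendants.
That amount (₹540,000) is divided at the children's generation into 3 shares of ₹180,000. Dayo and Cassia each take ₹180,000. The remaining share for the deceased Joris (₹180,000) is carried to the next generation.
That pool (₹180,000) is divided at the grandchildren's generation equally among Valentina, Tavita, and Oona: ₹60,000 each.

Oona receives ₹60,000.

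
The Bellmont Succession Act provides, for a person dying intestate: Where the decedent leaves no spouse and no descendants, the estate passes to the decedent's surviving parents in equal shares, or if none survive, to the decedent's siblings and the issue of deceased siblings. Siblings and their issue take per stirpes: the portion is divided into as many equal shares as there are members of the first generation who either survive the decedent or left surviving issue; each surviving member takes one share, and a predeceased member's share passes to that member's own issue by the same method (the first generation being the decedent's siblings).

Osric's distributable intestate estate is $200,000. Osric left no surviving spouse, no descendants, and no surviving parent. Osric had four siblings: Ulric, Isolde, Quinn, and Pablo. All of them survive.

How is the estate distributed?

The entire $200,000 passes to the siblings and their issue.
That amount ($200,000) is divided into 4 shares of $50,000: Ulric, Isolde, Quinn, and Pablo each take $50,000.

Ulric: $50,000; Isolde: $50,000; Quinn: $50,000; Pablo: $50,000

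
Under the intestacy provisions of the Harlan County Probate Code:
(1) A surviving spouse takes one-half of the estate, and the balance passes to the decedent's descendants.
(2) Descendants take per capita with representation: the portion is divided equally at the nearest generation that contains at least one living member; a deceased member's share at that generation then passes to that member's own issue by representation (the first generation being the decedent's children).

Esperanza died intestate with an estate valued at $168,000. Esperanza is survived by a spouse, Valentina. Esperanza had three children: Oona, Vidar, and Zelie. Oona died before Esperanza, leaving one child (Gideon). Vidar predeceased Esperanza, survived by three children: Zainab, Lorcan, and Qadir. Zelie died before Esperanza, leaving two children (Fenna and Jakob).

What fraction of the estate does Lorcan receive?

Valentina takes one-half of $168,000 = $84,000. The remaining $84,000 passes to the descendants.
No child survives, so the initial division is made at the grandchildren's generation.
The descendants' portion ($84,000) is divided into 6 shares of $14,000: Gideon, Zainab, Lorcan, Qadir, Fenna, and Jakob each take $14,000.

Lorcan receives 1/12 of the estate.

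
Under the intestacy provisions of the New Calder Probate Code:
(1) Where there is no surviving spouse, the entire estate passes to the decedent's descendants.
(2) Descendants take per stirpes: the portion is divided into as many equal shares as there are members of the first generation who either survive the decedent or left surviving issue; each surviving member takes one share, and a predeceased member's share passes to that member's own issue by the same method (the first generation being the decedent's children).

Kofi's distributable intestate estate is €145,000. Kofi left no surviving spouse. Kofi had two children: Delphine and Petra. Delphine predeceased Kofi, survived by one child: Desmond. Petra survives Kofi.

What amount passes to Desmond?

The entire €145,000 passes to the descendants.
That amount (€145,000) is divided into 2 shares of €72,500: Petra takes €72,500; Delphine's €72,500 share passes to Delphine's issue.
Delphine's share (€72,500) passes entirely to Desmond.

Desmond receives €72,500.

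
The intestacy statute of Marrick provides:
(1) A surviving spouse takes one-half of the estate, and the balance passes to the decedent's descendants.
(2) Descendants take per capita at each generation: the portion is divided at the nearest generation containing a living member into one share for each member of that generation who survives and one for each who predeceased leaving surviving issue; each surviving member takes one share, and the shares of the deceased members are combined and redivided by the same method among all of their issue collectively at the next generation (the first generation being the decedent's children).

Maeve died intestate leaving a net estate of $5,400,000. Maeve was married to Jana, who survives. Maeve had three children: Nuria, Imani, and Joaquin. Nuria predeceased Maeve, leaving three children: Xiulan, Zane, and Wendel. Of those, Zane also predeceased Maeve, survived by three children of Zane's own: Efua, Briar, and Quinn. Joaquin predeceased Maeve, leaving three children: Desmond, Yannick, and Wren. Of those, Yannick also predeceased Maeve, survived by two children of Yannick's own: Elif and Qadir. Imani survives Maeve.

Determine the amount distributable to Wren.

Jana takes one-half of $5,400,000 = $2,700,000. The remaining $2,700,000 passes to the descendants.
The descendants' portion ($2,700,000) is divided at the children's generation into 3 shares of $900,000. Imani takes $900,000. The 2 shares of the deceased (Nuria and Joaquin) are combined into a pool of $1,800,000.
That pool ($1,800,000) is divided at the grandchildren's generation into 6 shares of $300,000. Xiulan, Wendel, Desmond, and Wren each take $300,000. The 2 shares of the deceased (Zane and Yannick) are combined into a pool of $600,000.
That pool ($600,000) is divided at the great-grandchildren's generation equally among Efua, Briar, Quinn, Elif, and Qadir: $120,000 each.

Wren receives $300,000.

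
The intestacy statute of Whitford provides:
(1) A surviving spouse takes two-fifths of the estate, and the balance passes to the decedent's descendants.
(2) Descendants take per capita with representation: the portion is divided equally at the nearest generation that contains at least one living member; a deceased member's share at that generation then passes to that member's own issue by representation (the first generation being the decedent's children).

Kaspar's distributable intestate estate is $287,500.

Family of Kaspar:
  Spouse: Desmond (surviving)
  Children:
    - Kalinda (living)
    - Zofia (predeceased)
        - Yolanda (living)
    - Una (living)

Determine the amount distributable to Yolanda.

Desmond takes two-fifths of $287,500 = $115,000. The remaining $172,500 passes to the descendants.
The descendants' portion ($172,500) is divided into 3 shares of $57,500: Kalinda and Una each take $57,500; Zofia's $57,500 share passes to Zofia's issue.
Zofia's share ($57,500) passes entirely to Yolanda.

Yolanda receives $57,500.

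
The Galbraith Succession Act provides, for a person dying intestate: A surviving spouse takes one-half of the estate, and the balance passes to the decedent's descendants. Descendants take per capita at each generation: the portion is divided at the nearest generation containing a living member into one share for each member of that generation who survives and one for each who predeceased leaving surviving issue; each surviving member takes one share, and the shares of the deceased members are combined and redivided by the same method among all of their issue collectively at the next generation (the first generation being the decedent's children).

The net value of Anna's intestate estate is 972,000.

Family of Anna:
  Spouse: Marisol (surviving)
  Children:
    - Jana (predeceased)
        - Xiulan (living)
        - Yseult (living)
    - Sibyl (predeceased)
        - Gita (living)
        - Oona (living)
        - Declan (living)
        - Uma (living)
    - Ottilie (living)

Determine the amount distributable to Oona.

Oona receives 54,000.

Marisol takes one-half of 972,000 = 486,000. The remaining 486,000 passes to the descendants.
The descendants' portion (486,000) is divided at the children's generation into 3 shares of 162,000. Ottilie takes 162,000. The 2 shares of the deceased (Jana and Sibyl) are combined into a pool of 324,000.
That pool (324,000) is divided at the grandchildren's generation equally among Xiulan, Yseult, Gita, Oona, Declan, and Uma: 54,000 each.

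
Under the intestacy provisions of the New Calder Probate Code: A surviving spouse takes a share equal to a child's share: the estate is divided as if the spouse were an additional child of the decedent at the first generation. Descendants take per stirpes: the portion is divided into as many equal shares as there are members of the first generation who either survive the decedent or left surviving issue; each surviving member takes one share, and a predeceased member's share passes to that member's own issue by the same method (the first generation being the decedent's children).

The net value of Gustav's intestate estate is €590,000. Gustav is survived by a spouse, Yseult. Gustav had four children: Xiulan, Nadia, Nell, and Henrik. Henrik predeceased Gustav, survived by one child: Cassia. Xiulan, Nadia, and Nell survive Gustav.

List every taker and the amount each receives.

The spouse counts as an additional share at the children's level, so there are 5 primary shares of €118,000. Yseult takes one such share (€118,000).
The children's combined portion (€472,000) is divided into 4 shares of €118,000: Xiulan, Nadia, and Nell each take €118,000; Henrik's €118,000 share passes to Henrik's issue.
Henrik's share (€118,000) passes entirely to Cassia.

Yseult: €118,000; Xiulan: €118,000; Nadia: €118,000; Nell: €118,000; Cassia: €118,000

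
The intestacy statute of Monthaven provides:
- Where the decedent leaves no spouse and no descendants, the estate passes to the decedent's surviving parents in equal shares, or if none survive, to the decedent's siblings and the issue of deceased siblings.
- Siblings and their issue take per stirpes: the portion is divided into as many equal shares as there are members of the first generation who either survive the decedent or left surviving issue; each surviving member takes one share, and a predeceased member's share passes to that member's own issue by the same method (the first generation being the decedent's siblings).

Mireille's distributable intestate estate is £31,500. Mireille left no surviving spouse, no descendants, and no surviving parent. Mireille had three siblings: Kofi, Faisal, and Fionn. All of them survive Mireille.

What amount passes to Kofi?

The entire £31,500 passes to the siblings and their issue.
That amount (£31,500) is divided into 3 shares of £10,500: Kofi, Faisal, and Fionn each take £10,500.

Kofi receives £10,500.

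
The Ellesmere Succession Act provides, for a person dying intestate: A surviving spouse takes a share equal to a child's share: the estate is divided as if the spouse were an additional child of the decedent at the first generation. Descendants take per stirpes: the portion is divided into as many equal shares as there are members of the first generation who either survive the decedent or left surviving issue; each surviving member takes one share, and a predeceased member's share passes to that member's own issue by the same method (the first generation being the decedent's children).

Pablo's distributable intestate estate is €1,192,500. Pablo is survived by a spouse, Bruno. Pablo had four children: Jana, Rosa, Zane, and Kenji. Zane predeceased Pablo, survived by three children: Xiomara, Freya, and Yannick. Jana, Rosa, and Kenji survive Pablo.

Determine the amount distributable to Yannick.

The spouse counts as an additional share at the children's level, so there are 5 primary shares of €238,500. Bruno takes one such share (€238,500).
The children's combined portion (€954,000) is divided into 4 shares of €238,500: Jana, Rosa, and Kenji each take €238,500; Zane's €238,500 share passes to Zane's issue.
Zane's share (€238,500) is divided into 3 shares of €79,500: Xiomara, Freya, and Yannick each take €79,500.

Yannick receives €79,500.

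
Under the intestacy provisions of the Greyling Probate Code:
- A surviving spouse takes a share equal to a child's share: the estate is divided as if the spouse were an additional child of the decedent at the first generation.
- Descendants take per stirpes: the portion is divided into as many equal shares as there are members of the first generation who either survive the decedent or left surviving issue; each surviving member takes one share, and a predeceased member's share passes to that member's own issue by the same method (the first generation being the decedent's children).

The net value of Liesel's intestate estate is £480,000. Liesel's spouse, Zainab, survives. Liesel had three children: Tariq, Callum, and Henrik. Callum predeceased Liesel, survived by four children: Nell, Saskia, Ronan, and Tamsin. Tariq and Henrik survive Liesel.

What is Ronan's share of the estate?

Ronan receives £30,000.

The spouse counts as an additional share at the children's level, so there are 4 primary shares of £120,000. Zainab takes one such share (£120,000).
The children's combined portion (£360,000) is divided into 3 shares of £120,000: Tariq and Henrik each take £120,000; Callum's £120,000 share passes to Callum's issue.
Callum's share (£120,000) is divided into 4 shares of £30,000: Nell, Saskia, Ronan, and Tamsin each take £30,000.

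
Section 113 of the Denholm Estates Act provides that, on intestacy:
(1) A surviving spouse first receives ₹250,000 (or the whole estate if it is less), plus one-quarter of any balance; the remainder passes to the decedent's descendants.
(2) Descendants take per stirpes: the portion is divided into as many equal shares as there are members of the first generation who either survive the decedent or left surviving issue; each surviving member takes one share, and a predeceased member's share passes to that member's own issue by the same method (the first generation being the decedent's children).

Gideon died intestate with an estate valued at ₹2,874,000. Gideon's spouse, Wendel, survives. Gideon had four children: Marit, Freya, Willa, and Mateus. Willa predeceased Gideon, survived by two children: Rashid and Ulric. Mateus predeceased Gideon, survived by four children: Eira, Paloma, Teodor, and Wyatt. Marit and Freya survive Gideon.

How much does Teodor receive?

Wendel first takes ₹250,000, leaving a balance of ₹2,624,000. Wendel then takes one-quarter of the balance (₹656,000), for a total of ₹906,000. The remaining ₹1,968,000 passes to the descendants.
The descendants' portion (₹1,968,000) is divided into 4 shares of ₹492,000: Marit and Freya each take ₹492,000; Willa's ₹492,000 share passes to Willa's issue; Mateus's ₹492,000 share passes to Mateus's issue.
Willa's share (₹492,000) is divided into 2 shares of ₹246,000: Rashid and Ulric each take ₹246,000.
Mateus's share (₹492,000) is divided into 4 shares of ₹123,000: Eira, Paloma, Teodor, and Wyatt each take ₹123,000.

Teodor receives ₹123,000.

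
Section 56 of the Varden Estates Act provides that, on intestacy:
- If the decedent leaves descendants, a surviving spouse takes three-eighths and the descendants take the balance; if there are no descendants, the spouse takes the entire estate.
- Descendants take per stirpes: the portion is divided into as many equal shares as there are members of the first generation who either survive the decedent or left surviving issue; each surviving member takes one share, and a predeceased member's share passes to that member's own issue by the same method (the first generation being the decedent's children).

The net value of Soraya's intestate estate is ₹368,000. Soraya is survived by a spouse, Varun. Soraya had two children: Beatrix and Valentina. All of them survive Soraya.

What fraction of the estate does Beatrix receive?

Beatrix receives 5/16 of the estate.

Varun takes three-eighths of ₹368,000 = ₹138,000. The remaining ₹230,000 passes to the descendants.
The descendants' portion (₹230,000) is divided into 2 shares of ₹115,000: Beatrix and Valentina each take ₹115,000.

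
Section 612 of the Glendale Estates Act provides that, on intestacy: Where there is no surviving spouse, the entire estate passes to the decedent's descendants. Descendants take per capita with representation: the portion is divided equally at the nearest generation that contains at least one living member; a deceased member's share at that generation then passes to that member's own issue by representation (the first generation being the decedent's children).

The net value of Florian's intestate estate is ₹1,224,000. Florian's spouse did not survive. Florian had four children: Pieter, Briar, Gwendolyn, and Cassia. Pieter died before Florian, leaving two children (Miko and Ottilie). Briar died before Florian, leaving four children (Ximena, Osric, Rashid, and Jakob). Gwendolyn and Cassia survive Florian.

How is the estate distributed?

The entire ₹1,224,000 passes to the descendants.
That amount (₹1,224,000) is divided into 4 shares of ₹306,000: Gwendolyn and Cassia each take ₹306,000; Pieter's ₹306,000 share passes to Pieter's issue; Briar's ₹306,000 share passes to Briar's issue.
Pieter's share (₹306,000) is divided into 2 shares of ₹153,000: Miko and Ottilie each take ₹153,000.
Briar's share (₹306,000) is divided into 4 shares of ₹76,500: Ximena, Osric, Rashid, and Jakob each take ₹76,500.

Miko: ₹153,000; Ottilie: ₹153,000; Ximena: ₹76,500; Osric: ₹76,500; Rashid: ₹76,500; Jakob: ₹76,500; Gwendolyn: ₹306,000; Cassia: ₹306,000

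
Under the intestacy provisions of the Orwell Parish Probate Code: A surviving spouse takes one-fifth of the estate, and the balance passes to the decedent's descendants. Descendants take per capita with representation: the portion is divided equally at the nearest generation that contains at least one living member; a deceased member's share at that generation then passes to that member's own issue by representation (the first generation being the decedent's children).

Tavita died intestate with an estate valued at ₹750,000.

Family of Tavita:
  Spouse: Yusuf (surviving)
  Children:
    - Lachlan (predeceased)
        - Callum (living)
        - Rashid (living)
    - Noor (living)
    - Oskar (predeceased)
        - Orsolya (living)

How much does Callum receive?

Callum receives ₹100,000.

Yusuf takes one-fifth of ₹750,000 = ₹150,000. The remaining ₹600,000 passes to the descendants.
The descendants' portion (₹600,000) is divided into 3 shares of ₹200,000: Noor takes ₹200,000; Lachlan's ₹200,000 share passes to Lachlan's issue; Oskar's ₹200,000 share passes to Oskar's issue.
Lachlan's share (₹200,000) is divided into 2 shares of ₹100,000: Callum and Rashid each take ₹100,000.
Oskar's share (₹200,000) passes entirely to Orsolya.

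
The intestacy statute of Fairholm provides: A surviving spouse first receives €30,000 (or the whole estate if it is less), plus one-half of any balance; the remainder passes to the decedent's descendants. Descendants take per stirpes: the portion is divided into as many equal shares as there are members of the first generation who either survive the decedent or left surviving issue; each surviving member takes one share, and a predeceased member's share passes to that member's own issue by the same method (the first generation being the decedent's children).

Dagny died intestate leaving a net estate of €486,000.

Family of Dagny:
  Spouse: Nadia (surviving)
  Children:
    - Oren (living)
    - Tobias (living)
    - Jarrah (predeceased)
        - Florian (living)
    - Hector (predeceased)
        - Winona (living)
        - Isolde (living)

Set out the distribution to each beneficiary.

Nadia first takes €30,000, leaving a balance of €456,000. Nadia then takes one-half of the balance (€228,000), for a total of €258,000. The remaining €228,000 passes to the descendants.
The descendants' portion (€228,000) is divided into 4 shares of €57,000: Oren and Tobias each take €57,000; Jarrah's €57,000 share passes to Jarrah's issue; Hector's €57,000 share passes to Hector's issue.
Jarrah's share (€57,000) passes entirely to Florian.
Hector's share (€57,000) is divided into 2 shares of €28,500: Winona and Isolde each take €28,500.

Nadia: €258,000; Oren: €57,000; Tobias: €57,000; Florian: €57,000; Winona: €28,500; Isolde: €28,500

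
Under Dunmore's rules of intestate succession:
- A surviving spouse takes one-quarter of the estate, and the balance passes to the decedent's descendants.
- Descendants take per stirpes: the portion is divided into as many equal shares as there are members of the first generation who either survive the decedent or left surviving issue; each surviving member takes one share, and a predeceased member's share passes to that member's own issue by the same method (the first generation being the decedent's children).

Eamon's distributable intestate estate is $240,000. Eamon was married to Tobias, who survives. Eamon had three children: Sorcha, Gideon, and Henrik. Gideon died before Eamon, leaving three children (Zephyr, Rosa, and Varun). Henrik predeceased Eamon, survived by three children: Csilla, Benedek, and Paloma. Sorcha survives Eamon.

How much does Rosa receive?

Rosa receives $20,000.

Tobias takes one-quarter of $240,000 = $60,000. The remaining $180,000 passes to the descendants.
The descendants' portion ($180,000) is divided into 3 shares of $60,000: Sorcha takes $60,000; Gideon's $60,000 share passes to Gideon's issue; Henrik's $60,000 share passes to Henrik's issue.
Gideon's share ($60,000) is divided into 3 shares of $20,000: Zephyr, Rosa, and Varun each take $20,000.
Henrik's share ($60,000) is divided into 3 shares of $20,000: Csilla, Benedek, and Paloma each take $20,000.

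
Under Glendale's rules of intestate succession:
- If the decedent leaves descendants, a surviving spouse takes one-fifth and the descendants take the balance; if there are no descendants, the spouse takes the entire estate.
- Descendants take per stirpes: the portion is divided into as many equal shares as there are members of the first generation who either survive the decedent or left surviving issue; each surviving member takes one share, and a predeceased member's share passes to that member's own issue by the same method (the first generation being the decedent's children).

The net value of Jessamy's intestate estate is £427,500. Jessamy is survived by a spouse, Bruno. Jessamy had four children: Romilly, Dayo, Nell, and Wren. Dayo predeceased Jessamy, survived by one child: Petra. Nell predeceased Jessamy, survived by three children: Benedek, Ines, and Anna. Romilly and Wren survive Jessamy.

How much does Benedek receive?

Benedek receives £28,500.

Bruno takes one-fifth of £427,500 = £85,500. The remaining £342,000 passes to the descendants.
The descendants' portion (£342,000) is divided into 4 shares of £85,500: Romilly and Wren each take £85,500; Dayo's £85,500 share passes to Dayo's issue; Nell's £85,500 share passes to Nell's issue.
Dayo's share (£85,500) passes entirely to Petra.
Nell's share (£85,500) is divided into 3 shares of £28,500: Benedek, Ines, and Anna each take £28,500.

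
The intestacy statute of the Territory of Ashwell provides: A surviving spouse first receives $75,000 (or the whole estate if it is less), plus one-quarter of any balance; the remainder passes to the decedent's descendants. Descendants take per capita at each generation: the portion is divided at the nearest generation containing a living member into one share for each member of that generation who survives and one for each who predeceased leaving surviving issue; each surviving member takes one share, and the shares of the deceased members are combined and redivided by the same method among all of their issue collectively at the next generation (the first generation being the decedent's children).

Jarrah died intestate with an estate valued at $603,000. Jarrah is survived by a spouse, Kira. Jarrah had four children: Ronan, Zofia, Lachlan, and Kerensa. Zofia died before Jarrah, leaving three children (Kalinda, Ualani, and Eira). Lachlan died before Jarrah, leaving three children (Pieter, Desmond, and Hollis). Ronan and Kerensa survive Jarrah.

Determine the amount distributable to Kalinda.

Kira first takes $75,000, leaving a balance of $528,000. Kira then takes one-quarter of the balance ($132,000), for a total of $207,000. The remaining $396,000 passes to the descendants.
The descendants' portion ($396,000) is divided at the children's generation into 4 shares of $99,000. Ronan and Kerensa each take $99,000. The 2 shares of the deceased (Zofia and Lachlan) are combined into a pool of $198,000.
That pool ($198,000) is divided at the grandchildren's generation equally among Kalinda, Ualani, Eira, Pieter, Desmond, and Hollis: $33,000 each.

Kalinda receives $33,000.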